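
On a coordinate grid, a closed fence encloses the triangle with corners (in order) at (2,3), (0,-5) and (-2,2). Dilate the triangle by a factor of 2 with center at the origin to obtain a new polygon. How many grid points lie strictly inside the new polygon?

57

By the shoelace formula, twice the signed area is |(2·(-5) − 0·3) + (0·2 − (-2)·(-5)) + ((-2)·3 − 2·2)| = 30, so the area is 15.
Summing gcd(|Δx|,|Δy|) over the edges gives the boundary count: gcd(2,8) + gcd(2,7) + gcd(4,1) = 2+1+1 = 4.
Scaling by 2 multiplies the area by 2² = 4 (so the new area is 60) and multiplies the boundary lattice-point count by 2, giving 8.
By Pick's theorem, the interior count of the dilated polygon is 60 − 8/2 + 1 = 57.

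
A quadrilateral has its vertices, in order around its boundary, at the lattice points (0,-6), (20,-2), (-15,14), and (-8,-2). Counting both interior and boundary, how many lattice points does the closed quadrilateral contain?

Using the shoelace formula, 2A = |[0·(-2) − 20·(-6)] + [20·14 − (-15)·(-2)] + [(-15)·(-2) − (-8)·14] + [(-8)·(-6) − 0·(-2)]| = 560, so the area is 280.
Summing gcd(|Δx|,|Δy|) over the edges gives the boundary count: gcd(20,4) + gcd(35,16) + gcd(7,16) + gcd(8,4) = 4+1+1+4 = 10.
Pick's theorem gives I = A − B/2 + 1 = 280 − 10/2 + 1 = 276, so the closed region contains I + B = 276 + 10 = 286 lattice points.

286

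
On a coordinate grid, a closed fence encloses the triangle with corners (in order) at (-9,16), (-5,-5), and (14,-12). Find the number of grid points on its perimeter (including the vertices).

3

Summing gcd(|Δx|,|Δy|) over the edges gives the boundary count: gcd(4,21) + gcd(19,7) + gcd(23,28) = 1+1+1 = 3.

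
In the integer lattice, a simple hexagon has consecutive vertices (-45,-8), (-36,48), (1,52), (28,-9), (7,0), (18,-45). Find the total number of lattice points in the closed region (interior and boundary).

By the shoelace formula, twice the signed area is |((-45)·48 − (-36)·(-8)) + ((-36)·52 − 1·48) + (1·(-9) − 28·52) + (28·0 − 7·(-9)) + (7·(-45) − 18·0) + (18·(-8) − (-45)·(-45))| = 8254, so the area is 4127.
The number of boundary lattice points is Σ gcd(|Δx|,|Δy|) = gcd(9,56) + gcd(37,4) + gcd(27,61) + gcd(21,9) + gcd(11,45) + gcd(63,37) = 1+1+1+3+1+1 = 8.
Pick's theorem gives I = A − B/2 + 1 = 4127 − 8/2 + 1 = 4124, so the closed region contains I + B = 4124 + 8 = 4132 lattice points.

4132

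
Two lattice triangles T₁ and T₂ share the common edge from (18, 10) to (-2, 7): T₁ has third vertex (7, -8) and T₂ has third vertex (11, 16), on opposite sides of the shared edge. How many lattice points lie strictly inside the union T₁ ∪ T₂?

The union is the simple quadrilateral with vertices (18, 10), (7, -8), (-2, 7), (11, 16) in order.
The shoelace formula gives twice the area as |[18·(-8) − 7·10] + [7·7 − (-2)·(-8)] + [(-2)·16 − 11·7] + [11·10 − 18·16]| = 468, so the area is 234.
Along each edge there are gcd(|Δx|,|Δy|)+1 lattice points, so counting each shared vertex once the boundary has gcd(11,18) + gcd(9,15) + gcd(13,9) + gcd(7,6) = 1+3+1+1 = 6.
By Pick's theorem I = A − B/2 + 1 = 234 − 6/2 + 1 = 232.

232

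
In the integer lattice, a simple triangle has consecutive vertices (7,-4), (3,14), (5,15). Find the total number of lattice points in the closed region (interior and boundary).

Using the shoelace formula, 2A = |[7·14 − 3·(-4)] + [3·15 − 5·14] + [5·(-4) − 7·15]| = 40, so the area is 20.
The number of boundary lattice points is Σ gcd(|Δx|,|Δy|) = gcd(4,18) + gcd(2,1) + gcd(2,19) = 2+1+1 = 4.
Pick's theorem gives I = A − B/2 + 1 = 20 − 4/2 + 1 = 19, so the closed region contains I + B = 19 + 4 = 23 lattice points.

23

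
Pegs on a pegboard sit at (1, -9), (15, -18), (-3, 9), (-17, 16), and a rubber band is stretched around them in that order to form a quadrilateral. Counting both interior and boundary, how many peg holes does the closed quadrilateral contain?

230

By the shoelace formula, twice the signed area is |(1·(-18) − 15·(-9)) + (15·9 − (-3)·(-18)) + ((-3)·16 − (-17)·9) + ((-17)·(-9) − 1·16)| = 440, so the area is 220.
The number of boundary lattice points is Σ gcd(|Δx|,|Δy|) = gcd(14,9) + gcd(18,27) + gcd(14,7) + gcd(18,25) = 1+9+7+1 = 18.
Pick's theorem gives I = A − B/2 + 1 = 220 − 18/2 + 1 = 212, so the closed region contains I + B = 212 + 18 = 230 lattice points.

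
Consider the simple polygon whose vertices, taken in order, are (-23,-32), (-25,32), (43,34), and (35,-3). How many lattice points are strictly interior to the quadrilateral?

By the shoelace formula, twice the signed area is |((-23)·32 − (-25)·(-32)) + ((-25)·34 − 43·32) + (43·(-3) − 35·34) + (35·(-32) − (-23)·(-3))| = 6270, so the area is 3135.
The number of boundary lattice points is Σ gcd(|Δx|,|Δy|) = gcd(2,64) + gcd(68,2) + gcd(8,37) + gcd(58,29) = 2+2+1+29 = 34.
Pick's theorem gives I = A − B/2 + 1 = 3135 − 34/2 + 1 = 3119.

3119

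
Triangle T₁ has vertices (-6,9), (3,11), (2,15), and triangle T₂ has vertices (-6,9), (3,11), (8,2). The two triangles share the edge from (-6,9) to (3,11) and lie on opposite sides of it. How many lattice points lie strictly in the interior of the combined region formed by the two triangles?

The union is the simple quadrilateral with vertices (-6,9), (2,15), (3,11), (8,2) in order.
By the shoelace formula, twice the signed area is |[(-6)·15 − 2·9] + [2·11 − 3·15] + [3·2 − 8·11] + [8·9 − (-6)·2]| = 129, so the area is 129/2.
Along each edge there are gcd(|Δx|,|Δy|)+1 lattice points, so counting each shared vertex once the boundary has gcd(8,6) + gcd(1,4) + gcd(5,9) + gcd(14,7) = 2+1+1+7 = 11.
By Pick's theorem I = A − B/2 + 1 = 129/2 − 11/2 + 1 = 60.

60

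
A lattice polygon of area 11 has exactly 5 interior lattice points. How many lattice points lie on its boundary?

Pick's theorem gives A = I + B/2 − 1, so B = 2(A − I + 1) = 2(11 − 5 + 1) = 14.

14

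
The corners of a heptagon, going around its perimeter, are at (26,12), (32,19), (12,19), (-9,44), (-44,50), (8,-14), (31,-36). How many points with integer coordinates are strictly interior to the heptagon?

2159

Using the shoelace formula, 2A = |[26·19 − 32·12] + [32·19 − 12·19] + [12·44 − (-9)·19] + [(-9)·50 − (-44)·44] + [(-44)·(-14) − 8·50] + [8·(-36) − 31·(-14)] + [31·12 − 26·(-36)]| = 4345, so the area is 4345/2.
Along each edge there are gcd(|Δx|,|Δy|)+1 lattice points, so counting each shared vertex once the boundary has gcd(6,7) + gcd(20,0) + gcd(21,25) + gcd(35,6) + gcd(52,64) + gcd(23,22) + gcd(5,48) = 1+20+1+1+4+1+1 = 29.
By Pick's theorem A = I + B/2 − 1, so I = 4345/2 − 29/2 + 1 = 2159.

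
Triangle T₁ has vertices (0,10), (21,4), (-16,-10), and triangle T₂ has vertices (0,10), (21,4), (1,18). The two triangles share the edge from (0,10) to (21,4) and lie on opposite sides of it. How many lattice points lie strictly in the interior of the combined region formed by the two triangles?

The union is the simple quadrilateral with vertices (0,10), (-16,-10), (21,4), (1,18) in order.
The shoelace formula gives twice the area as |(0·(-10) − (-16)·10) + ((-16)·4 − 21·(-10)) + (21·18 − 1·4) + (1·10 − 0·18)| = 690, so the area is 345.
Along each edge there are gcd(|Δx|,|Δy|)+1 lattice points, so counting each shared vertex once the boundary has gcd(16,20) + gcd(37,14) + gcd(20,14) + gcd(1,8) = 4+1+2+1 = 8.
By Pick's theorem I = A − B/2 + 1 = 345 − 8/2 + 1 = 342.

342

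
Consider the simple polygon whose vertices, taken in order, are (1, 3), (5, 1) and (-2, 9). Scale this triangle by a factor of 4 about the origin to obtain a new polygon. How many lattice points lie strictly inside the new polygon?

The shoelace formula gives twice the area as |[1·1 − 5·3] + [5·9 − (-2)·1] + [(-2)·3 − 1·9]| = 18, so the area is 9.
Along each edge there are gcd(|Δx|,|Δy|)+1 lattice points, so counting each shared vertex once the boundary has gcd(4,2) + gcd(7,8) + gcd(3,6) = 2+1+3 = 6.
Scaling by 4 multiplies the area by 4² = 16 (so the new area is 144) and multiplies the boundary lattice-point count by 4, giving 24.
By Pick's theorem, the interior count of the dilated polygon is 144 − 24/2 + 1 = 133.

133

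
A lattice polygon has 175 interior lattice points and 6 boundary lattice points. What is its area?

177

Pick's theorem states A = I + B/2 − 1, so A = 175 + 6/2 − 1 = 177.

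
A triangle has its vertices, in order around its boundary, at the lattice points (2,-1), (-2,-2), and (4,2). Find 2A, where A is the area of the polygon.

The shoelace formula gives twice the area as |[2·(-2) − (-2)·(-1)] + [(-2)·2 − 4·(-2)] + [4·(-1) − 2·2]| = 10, so the area is 5.

10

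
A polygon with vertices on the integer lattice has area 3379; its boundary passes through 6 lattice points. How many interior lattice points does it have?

3377

From Pick's theorem, I = A − B/2 + 1 = 3379 − 6/2 + 1 = 3377.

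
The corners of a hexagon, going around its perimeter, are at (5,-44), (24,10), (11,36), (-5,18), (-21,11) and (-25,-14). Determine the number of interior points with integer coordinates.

By the shoelace formula, twice the signed area is |(5·10 − 24·(-44)) + (24·36 − 11·10) + (11·18 − (-5)·36) + ((-5)·11 − (-21)·18) + ((-21)·(-14) − (-25)·11) + ((-25)·(-44) − 5·(-14))| = 4300, so the area is 2150.
Summing gcd(|Δx|,|Δy|) over the edges gives the boundary count: gcd(19,54) + gcd(13,26) + gcd(16,18) + gcd(16,7) + gcd(4,25) + gcd(30,30) = 1+13+2+1+1+30 = 48.
By Pick's theorem A = I + B/2 − 1, so I = 2150 − 48/2 + 1 = 2127.

2127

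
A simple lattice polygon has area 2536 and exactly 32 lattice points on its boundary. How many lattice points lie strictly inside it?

Pick's theorem A = I + B/2 − 1 rearranges to I = A − B/2 + 1 = 2536 − 32/2 + 1 = 2521.

2521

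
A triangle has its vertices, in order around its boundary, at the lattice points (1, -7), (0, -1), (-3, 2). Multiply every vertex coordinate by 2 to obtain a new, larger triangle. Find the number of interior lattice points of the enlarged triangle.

The shoelace formula gives twice the area as |[1·(-1) − 0·(-7)] + [0·2 − (-3)·(-1)] + [(-3)·(-7) − 1·2]| = 15, so the area is 15/2.
The number of boundary lattice points is Σ gcd(|Δx|,|Δy|) = gcd(1,6) + gcd(3,3) + gcd(4,9) = 1+3+1 = 5.
Scaling by 2 multiplies the area by 2² = 4 (so the new area is 30) and multiplies the boundary lattice-point count by 2, giving 10.
By Pick's theorem, the interior count of the dilated polygon is 30 − 10/2 + 1 = 26.

26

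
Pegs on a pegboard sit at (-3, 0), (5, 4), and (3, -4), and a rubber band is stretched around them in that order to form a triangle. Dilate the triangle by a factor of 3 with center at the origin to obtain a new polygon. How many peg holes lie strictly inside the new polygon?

241

By the shoelace formula, twice the signed area is |[(-3)·4 − 5·0] + [5·(-4) − 3·4] + [3·0 − (-3)·(-4)]| = 56, so the area is 28.
The number of boundary lattice points is Σ gcd(|Δx|,|Δy|) = gcd(8,4) + gcd(2,8) + gcd(6,4) = 4+2+2 = 8.
Scaling by 3 multiplies the area by 3² = 9 (so the new area is 252) and multiplies the boundary lattice-point count by 3, giving 24.
By Pick's theorem, the interior count of the dilated polygon is 252 − 24/2 + 1 = 241.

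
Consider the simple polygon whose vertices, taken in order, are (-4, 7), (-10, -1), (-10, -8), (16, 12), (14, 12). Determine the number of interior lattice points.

The shoelace formula gives twice the area as |((-4)·(-1) − (-10)·7) + ((-10)·(-8) − (-10)·(-1)) + ((-10)·12 − 16·(-8)) + (16·12 − 14·12) + (14·7 − (-4)·12)| = 322, so the area is 161.
Along each edge there are gcd(|Δx|,|Δy|)+1 lattice points, so counting each shared vertex once the boundary has gcd(6,8) + gcd(0,7) + gcd(26,20) + gcd(2,0) + gcd(18,5) = 2+7+2+2+1 = 14.
By Pick's theorem A = I + B/2 − 1, so I = 161 − 14/2 + 1 = 155.

155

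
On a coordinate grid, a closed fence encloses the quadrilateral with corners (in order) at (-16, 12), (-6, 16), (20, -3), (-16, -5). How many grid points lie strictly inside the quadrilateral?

The shoelace formula gives twice the area as |((-16)·16 − (-6)·12) + ((-6)·(-3) − 20·16) + (20·(-5) − (-16)·(-3)) + ((-16)·12 − (-16)·(-5))| = 906, so the area is 453.
Along each edge there are gcd(|Δx|,|Δy|)+1 lattice points, so counting each shared vertex once the boundary has gcd(10,4) + gcd(26,19) + gcd(36,2) + gcd(0,17) = 2+1+2+17 = 22.
Pick's theorem gives I = A − B/2 + 1 = 453 − 22/2 + 1 = 443.

443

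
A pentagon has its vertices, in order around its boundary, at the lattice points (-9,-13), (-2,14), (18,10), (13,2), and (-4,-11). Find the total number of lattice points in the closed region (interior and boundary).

The shoelace formula gives twice the area as |[(-9)·14 − (-2)·(-13)] + [(-2)·10 − 18·14] + [18·2 − 13·10] + [13·(-11) − (-4)·2] + [(-4)·(-13) − (-9)·(-11)]| = 700, so the area is 350.
Along each edge there are gcd(|Δx|,|Δy|)+1 lattice points, so counting each shared vertex once the boundary has gcd(7,27) + gcd(20,4) + gcd(5,8) + gcd(17,13) + gcd(5,2) = 1+4+1+1+1 = 8.
Pick's theorem gives I = A − B/2 + 1 = 350 − 8/2 + 1 = 347, so the closed region contains I + B = 347 + 8 = 355 lattice points.

355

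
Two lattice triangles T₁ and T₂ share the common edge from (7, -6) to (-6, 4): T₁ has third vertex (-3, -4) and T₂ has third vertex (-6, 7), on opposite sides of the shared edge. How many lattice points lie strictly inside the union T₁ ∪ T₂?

48

The union is the simple quadrilateral with vertices (7, -6), (-3, -4), (-6, 4), (-6, 7) in order.
By the shoelace formula, twice the signed area is |[7·(-4) − (-3)·(-6)] + [(-3)·4 − (-6)·(-4)] + [(-6)·7 − (-6)·4] + [(-6)·(-6) − 7·7]| = 113, so the area is 113/2.
Along each edge there are gcd(|Δx|,|Δy|)+1 lattice points, so counting each shared vertex once the boundary has gcd(10,2) + gcd(3,8) + gcd(0,3) + gcd(13,13) = 2+1+3+13 = 19.
By Pick's theorem I = A − B/2 + 1 = 113/2 − 19/2 + 1 = 48.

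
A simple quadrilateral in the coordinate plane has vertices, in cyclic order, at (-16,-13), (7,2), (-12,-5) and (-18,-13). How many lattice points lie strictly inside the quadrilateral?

The shoelace formula gives twice the area as |((-16)·2 − 7·(-13)) + (7·(-5) − (-12)·2) + ((-12)·(-13) − (-18)·(-5)) + ((-18)·(-13) − (-16)·(-13))| = 140, so the area is 70.
Along each edge there are gcd(|Δx|,|Δy|)+1 lattice points, so counting each shared vertex once the boundary has gcd(23,15) + gcd(19,7) + gcd(6,8) + gcd(2,0) = 1+1+2+2 = 6.
By Pick's theorem A = I + B/2 − 1, so I = 70 − 6/2 + 1 = 68.

68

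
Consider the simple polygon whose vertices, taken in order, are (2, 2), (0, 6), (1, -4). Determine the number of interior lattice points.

7

The shoelace formula gives twice the area as |(2·6 − 0·2) + (0·(-4) − 1·6) + (1·2 − 2·(-4))| = 16, so the area is 8.
The number of boundary lattice points is Σ gcd(|Δx|,|Δy|) = gcd(2,4) + gcd(1,10) + gcd(1,6) = 2+1+1 = 4.
Pick's theorem gives I = A − B/2 + 1 = 8 − 4/2 + 1 = 7.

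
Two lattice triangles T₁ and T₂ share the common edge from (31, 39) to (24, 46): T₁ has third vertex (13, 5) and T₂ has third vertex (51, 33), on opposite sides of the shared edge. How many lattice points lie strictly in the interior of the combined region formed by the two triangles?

The union is the simple quadrilateral with vertices (31, 39), (13, 5), (24, 46), (51, 33) in order.
By the shoelace formula, twice the signed area is |[31·5 − 13·39] + [13·46 − 24·5] + [24·33 − 51·46] + [51·39 − 31·33]| = 462, so the area is 231.
Along each edge there are gcd(|Δx|,|Δy|)+1 lattice points, so counting each shared vertex once the boundary has gcd(18,34) + gcd(11,41) + gcd(27,13) + gcd(20,6) = 2+1+1+2 = 6.
By Pick's theorem I = A − B/2 + 1 = 231 − 6/2 + 1 = 229.

229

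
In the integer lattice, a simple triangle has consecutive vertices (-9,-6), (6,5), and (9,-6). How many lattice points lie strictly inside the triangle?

90

Using the shoelace formula, 2A = |((-9)·5 − 6·(-6)) + (6·(-6) − 9·5) + (9·(-6) − (-9)·(-6))| = 198, so the area is 99.
Along each edge there are gcd(|Δx|,|Δy|)+1 lattice points, so counting each shared vertex once the boundary has gcd(15,11) + gcd(3,11) + gcd(18,0) = 1+1+18 = 20.
Pick's theorem gives I = A − B/2 + 1 = 99 − 20/2 + 1 = 90.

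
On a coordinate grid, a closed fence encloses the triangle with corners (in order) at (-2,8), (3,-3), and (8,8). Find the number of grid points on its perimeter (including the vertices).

12

Along each edge there are gcd(|Δx|,|Δy|)+1 lattice points, so counting each shared vertex once the boundary has gcd(5,11) + gcd(5,11) + gcd(10,0) = 1+1+10 = 12.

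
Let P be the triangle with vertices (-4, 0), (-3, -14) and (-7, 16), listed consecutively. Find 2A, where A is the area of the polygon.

The shoelace formula gives twice the area as |((-4)·(-14) − (-3)·0) + ((-3)·16 − (-7)·(-14)) + ((-7)·0 − (-4)·16)| = 26, so the area is 13.

26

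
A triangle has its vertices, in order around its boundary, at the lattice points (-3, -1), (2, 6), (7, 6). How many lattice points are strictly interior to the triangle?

15

The shoelace formula gives twice the area as |[(-3)·6 − 2·(-1)] + [2·6 − 7·6] + [7·(-1) − (-3)·6]| = 35, so the area is 35/2.
Along each edge there are gcd(|Δx|,|Δy|)+1 lattice points, so counting each shared vertex once the boundary has gcd(5,7) + gcd(5,0) + gcd(10,7) = 1+5+1 = 7.
By Pick's theorem A = I + B/2 − 1, so I = 35/2 − 7/2 + 1 = 15.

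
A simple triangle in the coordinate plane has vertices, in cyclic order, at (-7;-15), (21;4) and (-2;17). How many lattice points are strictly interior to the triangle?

400

By the shoelace formula, twice the signed area is |[(-7)·4 − 21·(-15)] + [21·17 − (-2)·4] + [(-2)·(-15) − (-7)·17]| = 801, so the area is 400.5.
Summing gcd(|Δx|,|Δy|) over the edges gives the boundary count: gcd(28,19) + gcd(23,13) + gcd(5,32) = 1+1+1 = 3.
Pick's theorem gives I = A − B/2 + 1 = 400.5 − 3/2 + 1 = 400.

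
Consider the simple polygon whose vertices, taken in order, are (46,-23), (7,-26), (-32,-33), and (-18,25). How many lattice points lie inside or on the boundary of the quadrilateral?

The shoelace formula gives twice the area as |(46·(-26) − 7·(-23)) + (7·(-33) − (-32)·(-26)) + ((-32)·25 − (-18)·(-33)) + ((-18)·(-23) − 46·25)| = 4228, so the area is 2114.
Summing gcd(|Δx|,|Δy|) over the edges gives the boundary count: gcd(39,3) + gcd(39,7) + gcd(14,58) + gcd(64,48) = 3+1+2+16 = 22.
Pick's theorem gives I = A − B/2 + 1 = 2114 − 22/2 + 1 = 2104, so the closed region contains I + B = 2104 + 22 = 2126 lattice points.

2126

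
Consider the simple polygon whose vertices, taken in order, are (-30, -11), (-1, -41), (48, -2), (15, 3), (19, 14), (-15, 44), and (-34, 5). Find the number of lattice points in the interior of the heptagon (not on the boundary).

3249

The shoelace formula gives twice the area as |[(-30)·(-41) − (-1)·(-11)] + [(-1)·(-2) − 48·(-41)] + [48·3 − 15·(-2)] + [15·14 − 19·3] + [19·44 − (-15)·14] + [(-15)·5 − (-34)·44] + [(-34)·(-11) − (-30)·5]| = 6507, so the area is 6507/2.
Along each edge there are gcd(|Δx|,|Δy|)+1 lattice points, so counting each shared vertex once the boundary has gcd(29,30) + gcd(49,39) + gcd(33,5) + gcd(4,11) + gcd(34,30) + gcd(19,39) + gcd(4,16) = 1+1+1+1+2+1+4 = 11.
By Pick's theorem A = I + B/2 − 1, so I = 6507/2 − 11/2 + 1 = 3249.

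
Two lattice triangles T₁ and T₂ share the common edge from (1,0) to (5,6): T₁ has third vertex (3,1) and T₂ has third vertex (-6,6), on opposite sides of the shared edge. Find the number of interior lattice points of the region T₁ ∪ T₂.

The union is the simple quadrilateral with vertices (1,0), (3,1), (5,6), (-6,6) in order.
The shoelace formula gives twice the area as |[1·1 − 3·0] + [3·6 − 5·1] + [5·6 − (-6)·6] + [(-6)·0 − 1·6]| = 74, so the area is 37.
Summing gcd(|Δx|,|Δy|) over the edges gives the boundary count: gcd(2,1) + gcd(2,5) + gcd(11,0) + gcd(7,6) = 1+1+11+1 = 14.
By Pick's theorem I = A − B/2 + 1 = 37 − 14/2 + 1 = 31.

31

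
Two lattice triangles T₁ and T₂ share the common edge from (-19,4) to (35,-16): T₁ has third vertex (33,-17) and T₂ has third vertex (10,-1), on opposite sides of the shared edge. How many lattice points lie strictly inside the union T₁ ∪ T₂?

The union is the simple quadrilateral with vertices (-19,4), (33,-17), (35,-16), (10,-1) in order.
The shoelace formula gives twice the area as |[(-19)·(-17) − 33·4] + [33·(-16) − 35·(-17)] + [35·(-1) − 10·(-16)] + [10·4 − (-19)·(-1)]| = 404, so the area is 202.
Along each edge there are gcd(|Δx|,|Δy|)+1 lattice points, so counting each shared vertex once the boundary has gcd(52,21) + gcd(2,1) + gcd(25,15) + gcd(29,5) = 1+1+5+1 = 8.
By Pick's theorem I = A − B/2 + 1 = 202 − 8/2 + 1 = 199.

199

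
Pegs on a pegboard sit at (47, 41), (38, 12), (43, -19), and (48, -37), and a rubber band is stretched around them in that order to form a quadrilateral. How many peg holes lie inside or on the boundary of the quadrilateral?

By the shoelace formula, twice the signed area is |[47·12 − 38·41] + [38·(-19) − 43·12] + [43·(-37) − 48·(-19)] + [48·41 − 47·(-37)]| = 796, so the area is 398.
The number of boundary lattice points is Σ gcd(|Δx|,|Δy|) = gcd(9,29) + gcd(5,31) + gcd(5,18) + gcd(1,78) = 1+1+1+1 = 4.
Pick's theorem gives I = A − B/2 + 1 = 398 − 4/2 + 1 = 397, so the closed region contains I + B = 397 + 4 = 401 lattice points.

401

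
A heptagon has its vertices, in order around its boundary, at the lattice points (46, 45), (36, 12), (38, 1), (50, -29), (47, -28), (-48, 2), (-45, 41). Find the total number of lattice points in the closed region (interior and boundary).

Using the shoelace formula, 2A = |(46·12 − 36·45) + (36·1 − 38·12) + (38·(-29) − 50·1) + (50·(-28) − 47·(-29)) + (47·2 − (-48)·(-28)) + ((-48)·41 − (-45)·2) + ((-45)·45 − 46·41)| = 9716, so the area is 4858.
Summing gcd(|Δx|,|Δy|) over the edges gives the boundary count: gcd(10,33) + gcd(2,11) + gcd(12,30) + gcd(3,1) + gcd(95,30) + gcd(3,39) + gcd(91,4) = 1+1+6+1+5+3+1 = 18.
Pick's theorem gives I = A − B/2 + 1 = 4858 − 18/2 + 1 = 4850, so the closed region contains I + B = 4850 + 18 = 4868 lattice points.

4868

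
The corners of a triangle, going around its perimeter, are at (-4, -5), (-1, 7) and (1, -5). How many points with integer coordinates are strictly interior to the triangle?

26

Using the shoelace formula, 2A = |[(-4)·7 − (-1)·(-5)] + [(-1)·(-5) − 1·7] + [1·(-5) − (-4)·(-5)]| = 60, so the area is 30.
Along each edge there are gcd(|Δx|,|Δy|)+1 lattice points, so counting each shared vertex once the boundary has gcd(3,12) + gcd(2,12) + gcd(5,0) = 3+2+5 = 10.
Pick's theorem gives I = A − B/2 + 1 = 30 − 10/2 + 1 = 26.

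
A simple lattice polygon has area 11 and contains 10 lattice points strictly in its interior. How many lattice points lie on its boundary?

Pick's theorem gives A = I + B/2 − 1, so B = 2(A − I + 1) = 2(11 − 10 + 1) = 4.

4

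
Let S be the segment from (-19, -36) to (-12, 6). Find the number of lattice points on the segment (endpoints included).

The number of lattice points on a segment between lattice points is gcd(|Δx|,|Δy|) + 1 = gcd(7,42) + 1 = 7 + 1 = 8.

8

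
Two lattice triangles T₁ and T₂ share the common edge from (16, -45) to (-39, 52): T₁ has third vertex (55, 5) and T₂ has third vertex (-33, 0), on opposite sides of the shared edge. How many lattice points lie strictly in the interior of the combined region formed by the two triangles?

The union is the simple quadrilateral with vertices (16, -45), (55, 5), (-39, 52), (-33, 0) in order.
The shoelace formula gives twice the area as |[16·5 − 55·(-45)] + [55·52 − (-39)·5] + [(-39)·0 − (-33)·52] + [(-33)·(-45) − 16·0]| = 8811, so the area is 8811/2.
Summing gcd(|Δx|,|Δy|) over the edges gives the boundary count: gcd(39,50) + gcd(94,47) + gcd(6,52) + gcd(49,45) = 1+47+2+1 = 51.
By Pick's theorem I = A − B/2 + 1 = 8811/2 − 51/2 + 1 = 4381.

4381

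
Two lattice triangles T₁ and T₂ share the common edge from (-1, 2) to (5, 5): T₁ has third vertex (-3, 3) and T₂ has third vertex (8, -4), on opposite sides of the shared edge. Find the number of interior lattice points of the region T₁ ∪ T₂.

34

The union is the simple quadrilateral with vertices (-1, 2), (-3, 3), (5, 5), (8, -4) in order.
By the shoelace formula, twice the signed area is |[(-1)·3 − (-3)·2] + [(-3)·5 − 5·3] + [5·(-4) − 8·5] + [8·2 − (-1)·(-4)]| = 75, so the area is 37.5.
Along each edge there are gcd(|Δx|,|Δy|)+1 lattice points, so counting each shared vertex once the boundary has gcd(2,1) + gcd(8,2) + gcd(3,9) + gcd(9,6) = 1+2+3+3 = 9.
By Pick's theorem I = A − B/2 + 1 = 37.5 − 9/2 + 1 = 34.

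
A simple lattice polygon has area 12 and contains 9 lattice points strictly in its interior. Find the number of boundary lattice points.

8

Pick's theorem gives A = I + B/2 − 1, so B = 2(A − I + 1) = 2(12 − 9 + 1) = 8.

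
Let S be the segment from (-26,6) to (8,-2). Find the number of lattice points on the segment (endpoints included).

The number of lattice points on a segment between lattice points is gcd(|Δx|,|Δy|) + 1 = gcd(34,8) + 1 = 2 + 1 = 3.

3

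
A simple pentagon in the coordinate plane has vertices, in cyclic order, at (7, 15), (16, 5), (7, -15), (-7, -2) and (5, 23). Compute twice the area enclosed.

The shoelace formula gives twice the area as |(7·5 − 16·15) + (16·(-15) − 7·5) + (7·(-2) − (-7)·(-15)) + ((-7)·23 − 5·(-2)) + (5·15 − 7·23)| = 836, so the area is 418.

836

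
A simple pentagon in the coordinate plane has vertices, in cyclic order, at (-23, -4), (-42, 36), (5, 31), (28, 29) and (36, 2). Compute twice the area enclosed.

Using the shoelace formula, 2A = |((-23)·36 − (-42)·(-4)) + ((-42)·31 − 5·36) + (5·29 − 28·31) + (28·2 − 36·29) + (36·(-4) − (-23)·2)| = 4287, so the area is 2143.5.

4287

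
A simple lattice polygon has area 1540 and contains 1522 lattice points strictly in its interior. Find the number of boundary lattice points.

38

Pick's theorem gives A = I + B/2 − 1, so B = 2(A − I + 1) = 2(1540 − 1522 + 1) = 38.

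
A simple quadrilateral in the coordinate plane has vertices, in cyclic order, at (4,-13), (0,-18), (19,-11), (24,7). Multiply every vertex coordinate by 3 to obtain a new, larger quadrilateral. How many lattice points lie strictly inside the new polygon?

Using the shoelace formula, 2A = |[4·(-18) − 0·(-13)] + [0·(-11) − 19·(-18)] + [19·7 − 24·(-11)] + [24·(-13) − 4·7]| = 327, so the area is 327/2.
Along each edge there are gcd(|Δx|,|Δy|)+1 lattice points, so counting each shared vertex once the boundary has gcd(4,5) + gcd(19,7) + gcd(5,18) + gcd(20,20) = 1+1+1+20 = 23.
Scaling by 3 multiplies the area by 3² = 9 (so the new area is 2943/2) and multiplies the boundary lattice-point count by 3, giving 69.
By Pick's theorem, the interior count of the dilated polygon is 2943/2 − 69/2 + 1 = 1438.

1438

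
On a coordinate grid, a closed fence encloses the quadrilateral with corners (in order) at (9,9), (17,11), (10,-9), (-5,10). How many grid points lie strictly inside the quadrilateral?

197

The shoelace formula gives twice the area as |[9·11 − 17·9] + [17·(-9) − 10·11] + [10·10 − (-5)·(-9)] + [(-5)·9 − 9·10]| = 397, so the area is 397/2.
Along each edge there are gcd(|Δx|,|Δy|)+1 lattice points, so counting each shared vertex once the boundary has gcd(8,2) + gcd(7,20) + gcd(15,19) + gcd(14,1) = 2+1+1+1 = 5.
By Pick's theorem A = I + B/2 − 1, so I = 397/2 − 5/2 + 1 = 197.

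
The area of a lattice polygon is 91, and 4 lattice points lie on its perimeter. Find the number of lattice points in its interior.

Pick's theorem A = I + B/2 − 1 rearranges to I = A − B/2 + 1 = 91 − 4/2 + 1 = 90.

90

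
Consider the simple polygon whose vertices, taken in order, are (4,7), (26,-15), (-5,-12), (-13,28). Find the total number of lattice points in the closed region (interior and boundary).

581

The shoelace formula gives twice the area as |(4·(-15) − 26·7) + (26·(-12) − (-5)·(-15)) + ((-5)·28 − (-13)·(-12)) + ((-13)·7 − 4·28)| = 1128, so the area is 564.
Along each edge there are gcd(|Δx|,|Δy|)+1 lattice points, so counting each shared vertex once the boundary has gcd(22,22) + gcd(31,3) + gcd(8,40) + gcd(17,21) = 22+1+8+1 = 32.
Pick's theorem gives I = A − B/2 + 1 = 564 − 32/2 + 1 = 549, so the closed region contains I + B = 549 + 32 = 581 lattice points.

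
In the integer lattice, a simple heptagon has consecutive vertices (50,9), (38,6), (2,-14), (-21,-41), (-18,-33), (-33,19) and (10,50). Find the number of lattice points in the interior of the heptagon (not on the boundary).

3339

By the shoelace formula, twice the signed area is |[50·6 − 38·9] + [38·(-14) − 2·6] + [2·(-41) − (-21)·(-14)] + [(-21)·(-33) − (-18)·(-41)] + [(-18)·19 − (-33)·(-33)] + [(-33)·50 − 10·19] + [10·9 − 50·50]| = 6688, so the area is 3344.
The number of boundary lattice points is Σ gcd(|Δx|,|Δy|) = gcd(12,3) + gcd(36,20) + gcd(23,27) + gcd(3,8) + gcd(15,52) + gcd(43,31) + gcd(40,41) = 3+4+1+1+1+1+1 = 12.
By Pick's theorem A = I + B/2 − 1, so I = 3344 − 12/2 + 1 = 3339.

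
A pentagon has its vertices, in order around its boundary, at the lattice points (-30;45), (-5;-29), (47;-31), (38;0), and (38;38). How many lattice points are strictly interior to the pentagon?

4022

Using the shoelace formula, 2A = |((-30)·(-29) − (-5)·45) + ((-5)·(-31) − 47·(-29)) + (47·0 − 38·(-31)) + (38·38 − 38·0) + (38·45 − (-30)·38)| = 8085, so the area is 4042.5.
Summing gcd(|Δx|,|Δy|) over the edges gives the boundary count: gcd(25,74) + gcd(52,2) + gcd(9,31) + gcd(0,38) + gcd(68,7) = 1+2+1+38+1 = 43.
By Pick's theorem A = I + B/2 − 1, so I = 4042.5 − 43/2 + 1 = 4022.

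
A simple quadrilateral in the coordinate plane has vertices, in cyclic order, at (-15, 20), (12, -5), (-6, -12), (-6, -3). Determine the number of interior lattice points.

By the shoelace formula, twice the signed area is |[(-15)·(-5) − 12·20] + [12·(-12) − (-6)·(-5)] + [(-6)·(-3) − (-6)·(-12)] + [(-6)·20 − (-15)·(-3)]| = 558, so the area is 279.
Summing gcd(|Δx|,|Δy|) over the edges gives the boundary count: gcd(27,25) + gcd(18,7) + gcd(0,9) + gcd(9,23) = 1+1+9+1 = 12.
By Pick's theorem A = I + B/2 − 1, so I = 279 − 12/2 + 1 = 274.

274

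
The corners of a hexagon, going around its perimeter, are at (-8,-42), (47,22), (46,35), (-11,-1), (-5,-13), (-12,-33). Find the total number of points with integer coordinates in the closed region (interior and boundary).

By the shoelace formula, twice the signed area is |[(-8)·22 − 47·(-42)] + [47·35 − 46·22] + [46·(-1) − (-11)·35] + [(-11)·(-13) − (-5)·(-1)] + [(-5)·(-33) − (-12)·(-13)] + [(-12)·(-42) − (-8)·(-33)]| = 3157, so the area is 3157/2.
Along each edge there are gcd(|Δx|,|Δy|)+1 lattice points, so counting each shared vertex once the boundary has gcd(55,64) + gcd(1,13) + gcd(57,36) + gcd(6,12) + gcd(7,20) + gcd(4,9) = 1+1+3+6+1+1 = 13.
Pick's theorem gives I = A − B/2 + 1 = 3157/2 − 13/2 + 1 = 1573, so the closed region contains I + B = 1573 + 13 = 1586 lattice points.

1586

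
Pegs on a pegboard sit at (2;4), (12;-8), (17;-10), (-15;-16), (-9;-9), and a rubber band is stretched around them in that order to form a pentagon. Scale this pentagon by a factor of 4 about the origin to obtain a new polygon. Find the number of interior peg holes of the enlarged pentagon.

By the shoelace formula, twice the signed area is |(2·(-8) − 12·4) + (12·(-10) − 17·(-8)) + (17·(-16) − (-15)·(-10)) + ((-15)·(-9) − (-9)·(-16)) + ((-9)·4 − 2·(-9))| = 497, so the area is 497/2.
Along each edge there are gcd(|Δx|,|Δy|)+1 lattice points, so counting each shared vertex once the boundary has gcd(10,12) + gcd(5,2) + gcd(32,6) + gcd(6,7) + gcd(11,13) = 2+1+2+1+1 = 7.
Scaling by 4 multiplies the area by 4² = 16 (so the new area is 3976) and multiplies the boundary lattice-point count by 4, giving 28.
By Pick's theorem, the interior count of the dilated polygon is 3976 − 28/2 + 1 = 3963.

3963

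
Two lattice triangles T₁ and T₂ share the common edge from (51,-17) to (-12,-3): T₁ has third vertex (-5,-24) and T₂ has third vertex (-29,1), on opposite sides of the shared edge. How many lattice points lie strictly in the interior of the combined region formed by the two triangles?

612

The union is the simple quadrilateral with vertices (51,-17), (-5,-24), (-12,-3), (-29,1) in order.
Using the shoelace formula, 2A = |[51·(-24) − (-5)·(-17)] + [(-5)·(-3) − (-12)·(-24)] + [(-12)·1 − (-29)·(-3)] + [(-29)·(-17) − 51·1]| = 1239, so the area is 1239/2.
Summing gcd(|Δx|,|Δy|) over the edges gives the boundary count: gcd(56,7) + gcd(7,21) + gcd(17,4) + gcd(80,18) = 7+7+1+2 = 17.
By Pick's theorem I = A − B/2 + 1 = 1239/2 − 17/2 + 1 = 612.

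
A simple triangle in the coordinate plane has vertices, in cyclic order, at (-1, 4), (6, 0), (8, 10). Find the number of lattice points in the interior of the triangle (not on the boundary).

37

Using the shoelace formula, 2A = |((-1)·0 − 6·4) + (6·10 − 8·0) + (8·4 − (-1)·10)| = 78, so the area is 39.
Summing gcd(|Δx|,|Δy|) over the edges gives the boundary count: gcd(7,4) + gcd(2,10) + gcd(9,6) = 1+2+3 = 6.
Pick's theorem gives I = A − B/2 + 1 = 39 − 6/2 + 1 = 37.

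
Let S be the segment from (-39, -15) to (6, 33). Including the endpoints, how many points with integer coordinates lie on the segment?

4

The number of lattice points on a segment between lattice points is gcd(|Δx|,|Δy|) + 1 = gcd(45,48) + 1 = 3 + 1 = 4.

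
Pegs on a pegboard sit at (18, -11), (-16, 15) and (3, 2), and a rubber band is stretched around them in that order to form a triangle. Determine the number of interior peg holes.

25

The shoelace formula gives twice the area as |(18·15 − (-16)·(-11)) + ((-16)·2 − 3·15) + (3·(-11) − 18·2)| = 52, so the area is 26.
The number of boundary lattice points is Σ gcd(|Δx|,|Δy|) = gcd(34,26) + gcd(19,13) + gcd(15,13) = 2+1+1 = 4.
By Pick's theorem A = I + B/2 − 1, so I = 26 − 4/2 + 1 = 25.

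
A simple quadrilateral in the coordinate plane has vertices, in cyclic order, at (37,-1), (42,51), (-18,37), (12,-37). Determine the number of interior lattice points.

2988

The shoelace formula gives twice the area as |(37·51 − 42·(-1)) + (42·37 − (-18)·51) + ((-18)·(-37) − 12·37) + (12·(-1) − 37·(-37))| = 5980, so the area is 2990.
The number of boundary lattice points is Σ gcd(|Δx|,|Δy|) = gcd(5,52) + gcd(60,14) + gcd(30,74) + gcd(25,36) = 1+2+2+1 = 6.
By Pick's theorem A = I + B/2 − 1, so I = 2990 − 6/2 + 1 = 2988.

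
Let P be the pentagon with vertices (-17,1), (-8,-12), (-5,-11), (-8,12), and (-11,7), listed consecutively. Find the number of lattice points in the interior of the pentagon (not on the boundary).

134

Using the shoelace formula, 2A = |((-17)·(-12) − (-8)·1) + ((-8)·(-11) − (-5)·(-12)) + ((-5)·12 − (-8)·(-11)) + ((-8)·7 − (-11)·12) + ((-11)·1 − (-17)·7)| = 276, so the area is 138.
The number of boundary lattice points is Σ gcd(|Δx|,|Δy|) = gcd(9,13) + gcd(3,1) + gcd(3,23) + gcd(3,5) + gcd(6,6) = 1+1+1+1+6 = 10.
By Pick's theorem A = I + B/2 − 1, so I = 138 − 10/2 + 1 = 134.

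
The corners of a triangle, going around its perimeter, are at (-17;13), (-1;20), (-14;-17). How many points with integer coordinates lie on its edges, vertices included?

Along each edge there are gcd(|Δx|,|Δy|)+1 lattice points, so counting each shared vertex once the boundary has gcd(16,7) + gcd(13,37) + gcd(3,30) = 1+1+3 = 5.

5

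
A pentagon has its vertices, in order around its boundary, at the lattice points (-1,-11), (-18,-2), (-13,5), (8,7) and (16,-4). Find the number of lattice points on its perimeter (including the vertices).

5

The number of boundary lattice points is Σ gcd(|Δx|,|Δy|) = gcd(17,9) + gcd(5,7) + gcd(21,2) + gcd(8,11) + gcd(17,7) = 1+1+1+1+1 = 5.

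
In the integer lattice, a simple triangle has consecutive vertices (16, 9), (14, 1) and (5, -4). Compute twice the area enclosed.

By the shoelace formula, twice the signed area is |[16·1 − 14·9] + [14·(-4) − 5·1] + [5·9 − 16·(-4)]| = 62, so the area is 31.

62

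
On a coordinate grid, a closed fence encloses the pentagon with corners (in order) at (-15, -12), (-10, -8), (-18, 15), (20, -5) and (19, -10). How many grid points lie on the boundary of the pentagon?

Summing gcd(|Δx|,|Δy|) over the edges gives the boundary count: gcd(5,4) + gcd(8,23) + gcd(38,20) + gcd(1,5) + gcd(34,2) = 1+1+2+1+2 = 7.

7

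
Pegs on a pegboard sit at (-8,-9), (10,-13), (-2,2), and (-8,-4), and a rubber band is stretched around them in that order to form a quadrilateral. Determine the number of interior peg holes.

The shoelace formula gives twice the area as |[(-8)·(-13) − 10·(-9)] + [10·2 − (-2)·(-13)] + [(-2)·(-4) − (-8)·2] + [(-8)·(-9) − (-8)·(-4)]| = 252, so the area is 126.
Along each edge there are gcd(|Δx|,|Δy|)+1 lattice points, so counting each shared vertex once the boundary has gcd(18,4) + gcd(12,15) + gcd(6,6) + gcd(0,5) = 2+3+6+5 = 16.
By Pick's theorem A = I + B/2 − 1, so I = 126 − 16/2 + 1 = 119.

119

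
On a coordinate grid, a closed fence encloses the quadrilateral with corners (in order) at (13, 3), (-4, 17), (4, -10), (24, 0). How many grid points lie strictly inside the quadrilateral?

The shoelace formula gives twice the area as |(13·17 − (-4)·3) + ((-4)·(-10) − 4·17) + (4·0 − 24·(-10)) + (24·3 − 13·0)| = 517, so the area is 517/2.
Summing gcd(|Δx|,|Δy|) over the edges gives the boundary count: gcd(17,14) + gcd(8,27) + gcd(20,10) + gcd(11,3) = 1+1+10+1 = 13.
Pick's theorem gives I = A − B/2 + 1 = 517/2 − 13/2 + 1 = 253.

253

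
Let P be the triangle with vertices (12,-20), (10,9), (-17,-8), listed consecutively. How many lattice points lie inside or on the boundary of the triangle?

411

The shoelace formula gives twice the area as |[12·9 − 10·(-20)] + [10·(-8) − (-17)·9] + [(-17)·(-20) − 12·(-8)]| = 817, so the area is 408.5.
The number of boundary lattice points is Σ gcd(|Δx|,|Δy|) = gcd(2,29) + gcd(27,17) + gcd(29,12) = 1+1+1 = 3.
Pick's theorem gives I = A − B/2 + 1 = 408.5 − 3/2 + 1 = 408, so the closed region contains I + B = 408 + 3 = 411 lattice points.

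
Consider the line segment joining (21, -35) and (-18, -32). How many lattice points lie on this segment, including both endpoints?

4

The number of lattice points on a segment between lattice points is gcd(|Δx|,|Δy|) + 1 = gcd(39,3) + 1 = 3 + 1 = 4.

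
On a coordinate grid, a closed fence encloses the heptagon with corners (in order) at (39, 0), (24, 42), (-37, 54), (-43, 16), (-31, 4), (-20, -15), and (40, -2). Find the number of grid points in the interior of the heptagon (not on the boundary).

The shoelace formula gives twice the area as |(39·42 − 24·0) + (24·54 − (-37)·42) + ((-37)·16 − (-43)·54) + ((-43)·4 − (-31)·16) + ((-31)·(-15) − (-20)·4) + ((-20)·(-2) − 40·(-15)) + (40·0 − 39·(-2))| = 7805, so the area is 7805/2.
The number of boundary lattice points is Σ gcd(|Δx|,|Δy|) = gcd(15,42) + gcd(61,12) + gcd(6,38) + gcd(12,12) + gcd(11,19) + gcd(60,13) + gcd(1,2) = 3+1+2+12+1+1+1 = 21.
Pick's theorem gives I = A − B/2 + 1 = 7805/2 − 21/2 + 1 = 3893.

3893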